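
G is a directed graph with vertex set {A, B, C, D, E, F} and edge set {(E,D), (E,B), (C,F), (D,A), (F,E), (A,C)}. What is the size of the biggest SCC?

{A, C, D, E, F} are all mutually reachable — one SCC of size 5.
{B} is an SCC by itself.
The largest has 5 vertices.

5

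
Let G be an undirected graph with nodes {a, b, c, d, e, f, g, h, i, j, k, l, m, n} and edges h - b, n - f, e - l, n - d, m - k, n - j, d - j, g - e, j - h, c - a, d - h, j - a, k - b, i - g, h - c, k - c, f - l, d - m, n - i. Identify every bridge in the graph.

The edges on the cycle n-i-g-e-l-f-n are not bridges since each lies on that cycle.
Every edge lies on some cycle, so there are no bridges.

none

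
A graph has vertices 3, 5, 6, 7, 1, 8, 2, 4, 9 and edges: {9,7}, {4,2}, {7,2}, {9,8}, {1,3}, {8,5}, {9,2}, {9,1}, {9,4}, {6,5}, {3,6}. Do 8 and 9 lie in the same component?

Yes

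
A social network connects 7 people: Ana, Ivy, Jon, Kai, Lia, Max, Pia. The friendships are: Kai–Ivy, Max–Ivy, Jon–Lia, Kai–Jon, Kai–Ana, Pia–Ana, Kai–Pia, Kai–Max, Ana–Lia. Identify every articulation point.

Removing Kai increases the component count from 1 to 2, so Kai is a cut vertex.
By contrast removing Pia leaves 1 component; it is not a cut vertex. No other vertex is a cut vertex either.

Kai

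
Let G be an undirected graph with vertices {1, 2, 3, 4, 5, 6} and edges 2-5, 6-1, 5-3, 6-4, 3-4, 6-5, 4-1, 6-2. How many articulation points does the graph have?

0

Removing 1, for instance, still leaves 1 component. No single vertex removal increases the component count — the graph has no articulation points.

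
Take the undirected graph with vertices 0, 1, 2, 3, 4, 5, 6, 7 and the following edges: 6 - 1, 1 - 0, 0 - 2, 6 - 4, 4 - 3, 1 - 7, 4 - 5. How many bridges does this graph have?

7

removing 1 - 7 disconnects 1 from 7; removing 4 - 3 disconnects 4 from 3; removing 4 - 6 disconnects 4 from 6; removing 1 - 0 disconnects 1 from 0 — these are bridges.
In total 7 edges are bridges.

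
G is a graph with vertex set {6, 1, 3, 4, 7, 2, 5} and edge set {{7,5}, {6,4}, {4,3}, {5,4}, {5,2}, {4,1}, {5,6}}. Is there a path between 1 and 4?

From 1 we can reach 1, 2, 3, 4, 5, 6, 7, which includes 4.

Yes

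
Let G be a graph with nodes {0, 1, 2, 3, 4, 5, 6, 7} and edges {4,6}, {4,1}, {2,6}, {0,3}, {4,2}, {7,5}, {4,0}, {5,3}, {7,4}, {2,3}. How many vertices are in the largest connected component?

Starting from 0 we can reach 0, 1, 2, 3, 4, 5, 6, 7. That is one component of size 8.
The largest has 8 vertices.

8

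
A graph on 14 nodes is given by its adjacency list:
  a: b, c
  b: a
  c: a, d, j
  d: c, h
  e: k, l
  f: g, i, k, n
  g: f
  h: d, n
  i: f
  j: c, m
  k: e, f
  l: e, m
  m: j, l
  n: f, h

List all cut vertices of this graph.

a, c, f

Removing a increases the component count from 1 to 2, so a is a cut vertex.
Removing c increases the component count from 1 to 2, so c is a cut vertex.
Removing f increases the component count from 1 to 3, so f is a cut vertex.
By contrast removing h leaves 1 component; it is not a cut vertex. No other vertex is a cut vertex either.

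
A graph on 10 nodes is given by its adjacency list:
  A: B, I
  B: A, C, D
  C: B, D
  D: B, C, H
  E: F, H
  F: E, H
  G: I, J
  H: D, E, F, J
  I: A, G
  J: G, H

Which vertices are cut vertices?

Removing H increases the component count from 1 to 2, so H is a cut vertex.
By contrast removing G leaves 1 component; it is not a cut vertex. No other vertex is a cut vertex either.

H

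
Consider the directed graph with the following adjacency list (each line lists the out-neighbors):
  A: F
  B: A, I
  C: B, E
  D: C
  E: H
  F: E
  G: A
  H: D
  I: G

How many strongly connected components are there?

1

{A, B, C, D, E, F, G, H, I} are all mutually reachable — one SCC of size 9.
That gives 1 strongly connected component.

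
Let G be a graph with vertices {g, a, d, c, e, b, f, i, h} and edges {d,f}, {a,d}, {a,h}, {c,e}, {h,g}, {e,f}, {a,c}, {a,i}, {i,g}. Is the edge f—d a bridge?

After removing f—d, the path f-e-c-a-d still connects them, so the edge is not a bridge.

No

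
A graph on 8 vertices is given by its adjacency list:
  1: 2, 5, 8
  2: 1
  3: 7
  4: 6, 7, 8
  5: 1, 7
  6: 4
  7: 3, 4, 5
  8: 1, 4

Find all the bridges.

1-2, 3-7, 4-6

The edges on the cycle 5-1-8-4-7-5 are not bridges since each lies on that cycle.
But removing 7-3 disconnects 7 from 3; removing 4-6 disconnects 4 from 6; removing 1-2 disconnects 1 from 2 — these are bridges.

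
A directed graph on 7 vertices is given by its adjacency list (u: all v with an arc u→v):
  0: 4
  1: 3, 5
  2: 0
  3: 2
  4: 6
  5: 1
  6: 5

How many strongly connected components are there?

1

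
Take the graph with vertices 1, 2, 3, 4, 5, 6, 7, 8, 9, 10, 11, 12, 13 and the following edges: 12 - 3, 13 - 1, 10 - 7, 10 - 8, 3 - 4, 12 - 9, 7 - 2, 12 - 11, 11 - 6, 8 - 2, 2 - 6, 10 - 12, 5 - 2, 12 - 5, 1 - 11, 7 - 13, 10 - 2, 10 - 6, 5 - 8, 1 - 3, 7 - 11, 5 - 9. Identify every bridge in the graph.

3-4

The edges on the cycle 12-5-9-12 are not bridges since each lies on that cycle.
But removing 4 - 3 disconnects 4 from 3 — this is a bridge.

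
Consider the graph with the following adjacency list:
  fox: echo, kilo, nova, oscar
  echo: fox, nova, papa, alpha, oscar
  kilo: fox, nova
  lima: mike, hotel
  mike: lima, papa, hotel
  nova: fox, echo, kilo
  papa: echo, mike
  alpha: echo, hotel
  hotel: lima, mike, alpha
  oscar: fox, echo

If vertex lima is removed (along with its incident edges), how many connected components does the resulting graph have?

1

With lima gone, the remaining components are: {fox, echo, kilo, mike, nova, papa, alpha, hotel, oscar}.
That is 1 component.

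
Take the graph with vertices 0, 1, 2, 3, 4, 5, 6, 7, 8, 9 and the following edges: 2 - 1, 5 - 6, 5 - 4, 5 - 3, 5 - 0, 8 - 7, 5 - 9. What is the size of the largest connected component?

Starting from 7 we can reach 7, 8. That is one component of size 2.
Starting from 1 we can reach 1, 2. That is one component of size 2.
Starting from 0 we can reach 0, 3, 4, 5, 6, 9. That is one component of size 6.
The largest has 6 vertices.

6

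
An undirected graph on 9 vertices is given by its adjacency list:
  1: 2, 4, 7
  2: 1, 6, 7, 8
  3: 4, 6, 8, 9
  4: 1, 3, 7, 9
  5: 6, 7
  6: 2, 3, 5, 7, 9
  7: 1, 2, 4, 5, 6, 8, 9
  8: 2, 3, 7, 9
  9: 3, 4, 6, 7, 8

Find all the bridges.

The edges on the cycle 8-2-6-3-8 are not bridges since each lies on that cycle.
Every edge lies on some cycle, so there are no bridges.

none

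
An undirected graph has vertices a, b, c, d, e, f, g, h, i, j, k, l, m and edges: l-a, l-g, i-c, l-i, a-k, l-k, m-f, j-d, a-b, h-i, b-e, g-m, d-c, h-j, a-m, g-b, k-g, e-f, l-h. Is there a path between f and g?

Yes

From f we can reach a, b, c, d, e, f, g, h, i, j, k, l, m, which includes g.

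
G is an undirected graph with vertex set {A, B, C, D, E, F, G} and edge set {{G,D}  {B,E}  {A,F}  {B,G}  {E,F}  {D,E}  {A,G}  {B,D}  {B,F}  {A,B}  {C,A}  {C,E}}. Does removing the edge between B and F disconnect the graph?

No

After removing B-F, the path B-A-F still connects them, so the edge is not a bridge.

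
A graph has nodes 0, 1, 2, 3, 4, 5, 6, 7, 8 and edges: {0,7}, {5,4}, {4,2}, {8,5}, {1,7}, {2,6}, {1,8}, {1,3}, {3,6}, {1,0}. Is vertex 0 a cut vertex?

Deleting 0 leaves 1 component (was 1) (its neighbors 1, 7 remain connected to each other), so 0 is not a cut vertex.

No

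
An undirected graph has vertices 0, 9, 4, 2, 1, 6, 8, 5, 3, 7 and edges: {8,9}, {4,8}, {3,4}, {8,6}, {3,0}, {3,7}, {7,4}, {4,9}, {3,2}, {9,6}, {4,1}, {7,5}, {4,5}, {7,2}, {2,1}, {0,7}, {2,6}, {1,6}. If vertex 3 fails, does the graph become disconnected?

No

Deleting 3 leaves 1 component (was 1) (its neighbors 0, 2, 4, 7 remain connected to each other), so 3 is not a cut vertex.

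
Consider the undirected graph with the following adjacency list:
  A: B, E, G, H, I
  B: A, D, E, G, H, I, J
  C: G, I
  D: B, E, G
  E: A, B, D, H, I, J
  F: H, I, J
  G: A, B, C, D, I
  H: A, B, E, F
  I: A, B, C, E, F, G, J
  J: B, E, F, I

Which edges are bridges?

none

The edges on the cycle B-E-I-C-G-B are not bridges since each lies on that cycle.
Every edge lies on some cycle, so there are no bridges.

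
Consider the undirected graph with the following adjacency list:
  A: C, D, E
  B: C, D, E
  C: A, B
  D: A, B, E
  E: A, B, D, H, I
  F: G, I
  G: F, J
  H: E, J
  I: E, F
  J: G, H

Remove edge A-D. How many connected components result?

1

A and D are still connected via A-E-D, so the component count stays at 1.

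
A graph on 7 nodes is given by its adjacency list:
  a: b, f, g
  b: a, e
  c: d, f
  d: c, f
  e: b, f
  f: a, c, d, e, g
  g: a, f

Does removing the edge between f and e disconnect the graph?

No

After removing f-e, the path f-a-b-e still connects them, so the edge is not a bridge.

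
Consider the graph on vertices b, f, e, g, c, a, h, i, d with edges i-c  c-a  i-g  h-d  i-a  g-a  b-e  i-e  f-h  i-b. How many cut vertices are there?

2

Removing h increases the component count from 2 to 3, so h is a cut vertex.
Removing i increases the component count from 2 to 3, so i is a cut vertex.
By contrast removing g leaves 2 components; it is not a cut vertex. No other vertex is a cut vertex either.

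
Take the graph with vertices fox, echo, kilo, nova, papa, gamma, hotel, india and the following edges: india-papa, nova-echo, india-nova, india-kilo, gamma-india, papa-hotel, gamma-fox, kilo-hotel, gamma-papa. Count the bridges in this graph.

3

The edges on the cycle india-kilo-hotel-papa-india are not bridges since each lies on that cycle.
But removing india-nova disconnects india from nova; removing fox-gamma disconnects fox from gamma; removing echo-nova disconnects echo from nova — these are bridges.
That makes 3 bridges.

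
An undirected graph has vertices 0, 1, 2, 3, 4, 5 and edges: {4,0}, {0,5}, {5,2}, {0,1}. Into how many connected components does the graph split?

3 is isolated — a component by itself.
Starting from 0 we can reach 0, 1, 2, 4, 5. That is one component of size 5.
Total: 2 components.

2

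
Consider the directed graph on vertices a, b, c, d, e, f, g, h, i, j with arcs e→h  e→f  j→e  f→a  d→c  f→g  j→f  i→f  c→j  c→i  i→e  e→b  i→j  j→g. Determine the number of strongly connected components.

{c} is an SCC by itself.
{b} is an SCC by itself.
{h} is an SCC by itself.
{g} is an SCC by itself.
{j} is an SCC by itself.
(and 5 more singleton SCCs)
That gives 10 strongly connected components.

10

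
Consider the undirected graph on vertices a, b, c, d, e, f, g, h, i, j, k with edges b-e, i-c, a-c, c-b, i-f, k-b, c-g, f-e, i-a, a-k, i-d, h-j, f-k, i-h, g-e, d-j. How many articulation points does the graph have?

Removing i increases the component count from 1 to 2, so i is a cut vertex.
By contrast removing b leaves 1 component; it is not a cut vertex. No other vertex is a cut vertex either.

1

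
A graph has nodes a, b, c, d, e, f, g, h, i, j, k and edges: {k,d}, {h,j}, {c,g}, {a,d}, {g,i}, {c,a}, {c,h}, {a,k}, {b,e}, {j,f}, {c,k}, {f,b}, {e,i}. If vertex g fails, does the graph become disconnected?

No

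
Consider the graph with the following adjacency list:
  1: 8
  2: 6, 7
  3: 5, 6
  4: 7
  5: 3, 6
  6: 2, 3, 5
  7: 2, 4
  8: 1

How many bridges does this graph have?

The edges on the cycle 5-6-3-5 are not bridges since each lies on that cycle.
But removing 2-7 disconnects 2 from 7; removing 1-8 disconnects 1 from 8; removing 6-2 disconnects 6 from 2; removing 7-4 disconnects 7 from 4 — these are bridges.
That makes 4 bridges.

4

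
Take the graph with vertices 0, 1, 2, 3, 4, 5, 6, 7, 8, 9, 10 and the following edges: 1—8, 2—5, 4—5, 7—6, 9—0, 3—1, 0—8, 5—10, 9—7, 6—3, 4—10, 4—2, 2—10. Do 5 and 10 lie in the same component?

From 5 we can reach 2, 4, 5, 10, which includes 10.

Yes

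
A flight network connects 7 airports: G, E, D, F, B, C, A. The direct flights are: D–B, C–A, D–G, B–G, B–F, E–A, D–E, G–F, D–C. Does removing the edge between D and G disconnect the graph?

No

After removing D–G, the path D-B-G still connects them, so the edge is not a bridge.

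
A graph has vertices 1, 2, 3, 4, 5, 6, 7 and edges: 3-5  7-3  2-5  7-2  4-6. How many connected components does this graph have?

1 is isolated — a component by itself.
Starting from 4 we can reach 4, 6. That is one component of size 2.
Starting from 2 we can reach 2, 3, 5, 7. That is one component of size 4.
Total: 3 components.

3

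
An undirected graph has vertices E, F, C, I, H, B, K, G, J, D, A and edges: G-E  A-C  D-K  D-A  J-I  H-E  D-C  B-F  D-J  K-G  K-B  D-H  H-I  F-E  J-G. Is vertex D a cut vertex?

Yes

Deleting D raises the number of components from 1 to 2, so D is a cut vertex.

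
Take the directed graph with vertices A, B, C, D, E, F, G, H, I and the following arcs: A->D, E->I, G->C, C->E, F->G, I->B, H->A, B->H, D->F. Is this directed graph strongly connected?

Yes

From E we can reach every vertex (A, B, C, D, E, F, G, H, I), and every vertex can reach E (A, B, C, D, E, F, G, H, I). So the whole graph is one strongly connected component.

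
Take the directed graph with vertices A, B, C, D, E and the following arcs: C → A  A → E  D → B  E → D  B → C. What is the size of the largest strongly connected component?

{A, B, C, D, E} are all mutually reachable — one SCC of size 5.
The largest has 5 vertices.

5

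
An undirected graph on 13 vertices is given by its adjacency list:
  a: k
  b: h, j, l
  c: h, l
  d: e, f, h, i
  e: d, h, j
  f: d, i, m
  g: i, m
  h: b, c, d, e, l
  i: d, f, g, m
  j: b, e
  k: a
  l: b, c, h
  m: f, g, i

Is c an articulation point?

Deleting c leaves 2 components (was 2), so c is not a cut vertex.

No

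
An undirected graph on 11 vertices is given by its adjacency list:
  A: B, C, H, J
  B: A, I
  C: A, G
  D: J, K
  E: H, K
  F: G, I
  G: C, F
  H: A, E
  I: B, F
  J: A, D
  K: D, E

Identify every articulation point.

Removing A increases the component count from 1 to 2, so A is a cut vertex.
By contrast removing K leaves 1 component; it is not a cut vertex. No other vertex is a cut vertex either.

A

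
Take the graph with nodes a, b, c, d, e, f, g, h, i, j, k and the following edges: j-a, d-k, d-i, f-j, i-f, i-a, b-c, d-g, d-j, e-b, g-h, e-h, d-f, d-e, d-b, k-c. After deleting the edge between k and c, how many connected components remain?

1

k and c are still connected via k-d-b-c, so the component count stays at 1.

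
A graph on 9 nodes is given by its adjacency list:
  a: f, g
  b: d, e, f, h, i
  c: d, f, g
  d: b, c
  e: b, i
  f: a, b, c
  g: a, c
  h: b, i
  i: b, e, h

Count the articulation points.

1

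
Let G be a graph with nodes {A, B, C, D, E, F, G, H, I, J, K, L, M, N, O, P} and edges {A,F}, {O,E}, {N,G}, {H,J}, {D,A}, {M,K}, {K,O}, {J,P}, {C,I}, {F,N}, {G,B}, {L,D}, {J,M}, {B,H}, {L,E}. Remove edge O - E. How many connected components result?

2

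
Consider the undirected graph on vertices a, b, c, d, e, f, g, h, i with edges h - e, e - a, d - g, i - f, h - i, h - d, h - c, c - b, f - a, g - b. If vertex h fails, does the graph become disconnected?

Yes

Deleting h raises the number of components from 1 to 2, so h is a cut vertex.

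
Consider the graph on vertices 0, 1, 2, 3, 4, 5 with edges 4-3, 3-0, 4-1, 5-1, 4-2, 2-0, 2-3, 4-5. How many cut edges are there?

0

The edges on the cycle 4-5-1-4 are not bridges since each lies on that cycle.
Every edge lies on some cycle, so there are no bridges.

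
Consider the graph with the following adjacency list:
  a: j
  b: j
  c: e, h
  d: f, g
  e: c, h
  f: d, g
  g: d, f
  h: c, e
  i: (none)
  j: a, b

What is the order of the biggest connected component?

i is isolated — a component by itself.
Starting from d we can reach d, f, g. That is one component of size 3.
Starting from a we can reach a, b, j. That is one component of size 3.
Starting from c we can reach c, e, h. That is one component of size 3.
The largest has 3 vertices.

3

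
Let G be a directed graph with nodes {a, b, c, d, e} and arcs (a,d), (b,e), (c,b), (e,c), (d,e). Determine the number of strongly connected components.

3

{b, c, e} are all mutually reachable — one SCC of size 3.
{a} is an SCC by itself.
{d} is an SCC by itself.
That gives 3 strongly connected components.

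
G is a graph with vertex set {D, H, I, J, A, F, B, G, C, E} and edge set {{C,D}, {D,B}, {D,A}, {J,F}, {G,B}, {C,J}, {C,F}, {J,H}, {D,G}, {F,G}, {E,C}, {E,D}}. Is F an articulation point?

No

Deleting F leaves 2 components (was 2), so F is not a cut vertex.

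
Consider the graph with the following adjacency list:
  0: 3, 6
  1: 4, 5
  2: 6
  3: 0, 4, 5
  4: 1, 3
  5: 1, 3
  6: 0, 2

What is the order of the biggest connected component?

7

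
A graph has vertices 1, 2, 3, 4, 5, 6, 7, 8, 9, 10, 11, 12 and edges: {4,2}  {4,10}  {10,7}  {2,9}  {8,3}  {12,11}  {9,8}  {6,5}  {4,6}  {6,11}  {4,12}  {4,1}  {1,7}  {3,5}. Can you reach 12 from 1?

Yes

From 1 we can reach 1, 2, 3, 4, 5, 6, 7, 8, 9, 10, 11, 12, which includes 12.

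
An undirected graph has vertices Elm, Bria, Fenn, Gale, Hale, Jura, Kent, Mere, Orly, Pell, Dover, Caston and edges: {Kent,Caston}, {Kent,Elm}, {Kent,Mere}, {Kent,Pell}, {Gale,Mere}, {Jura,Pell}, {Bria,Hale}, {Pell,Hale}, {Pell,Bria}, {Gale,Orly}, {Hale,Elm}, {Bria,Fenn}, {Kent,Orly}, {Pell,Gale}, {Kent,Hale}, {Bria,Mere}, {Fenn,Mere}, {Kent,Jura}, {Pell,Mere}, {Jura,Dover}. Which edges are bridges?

Caston-Kent, Dover-Jura

The edges on the cycle Kent-Jura-Pell-Kent are not bridges since each lies on that cycle.
But removing Caston–Kent disconnects Caston from Kent; removing Dover–Jura disconnects Dover from Jura — these are bridges.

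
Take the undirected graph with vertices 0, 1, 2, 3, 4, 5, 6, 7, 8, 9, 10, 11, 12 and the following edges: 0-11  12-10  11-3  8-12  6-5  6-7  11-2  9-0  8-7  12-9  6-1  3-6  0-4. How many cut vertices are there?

4

Removing 0 increases the component count from 1 to 2, so 0 is a cut vertex.
Removing 6 increases the component count from 1 to 3, so 6 is a cut vertex.
Removing 11 increases the component count from 1 to 2, so 11 is a cut vertex.
Likewise 12 is a cut vertex.
By contrast removing 10 leaves 1 component; it is not a cut vertex. No other vertex is a cut vertex either.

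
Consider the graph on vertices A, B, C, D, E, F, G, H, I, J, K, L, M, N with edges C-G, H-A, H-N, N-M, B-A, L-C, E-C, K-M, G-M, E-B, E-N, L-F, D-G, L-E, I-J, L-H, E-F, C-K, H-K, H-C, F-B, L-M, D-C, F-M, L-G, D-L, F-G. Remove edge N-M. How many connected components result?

2

N and M are still connected via N-E-L-M, so the component count stays at 2.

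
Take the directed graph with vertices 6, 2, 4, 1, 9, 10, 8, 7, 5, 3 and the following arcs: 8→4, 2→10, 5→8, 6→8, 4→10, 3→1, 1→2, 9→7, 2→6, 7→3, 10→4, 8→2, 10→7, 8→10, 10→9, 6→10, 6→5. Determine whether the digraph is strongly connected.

Yes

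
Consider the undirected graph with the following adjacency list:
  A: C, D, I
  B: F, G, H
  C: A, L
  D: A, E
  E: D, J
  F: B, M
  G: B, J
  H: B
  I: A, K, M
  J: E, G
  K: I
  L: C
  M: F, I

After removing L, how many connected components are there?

1

With L gone, the remaining components are: {A, B, C, D, E, F, G, H, I, J, K, M}.
That is 1 component.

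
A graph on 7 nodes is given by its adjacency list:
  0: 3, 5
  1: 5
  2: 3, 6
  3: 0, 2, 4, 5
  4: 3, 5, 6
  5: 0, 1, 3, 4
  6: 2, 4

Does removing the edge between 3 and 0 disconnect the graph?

After removing 3-0, the path 3-5-0 still connects them, so the edge is not a bridge.

No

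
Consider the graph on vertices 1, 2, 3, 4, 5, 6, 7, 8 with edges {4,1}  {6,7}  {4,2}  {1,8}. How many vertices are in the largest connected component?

5 is isolated — a component by itself.
3 is isolated — a component by itself.
Starting from 6 we can reach 6, 7. That is one component of size 2.
Starting from 1 we can reach 1, 2, 4, 8. That is one component of size 4.
The largest has 4 vertices.

4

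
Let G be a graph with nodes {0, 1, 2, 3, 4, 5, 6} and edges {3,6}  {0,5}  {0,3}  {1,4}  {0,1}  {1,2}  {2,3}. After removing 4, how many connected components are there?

1

With 4 gone, the remaining components are: {0, 1, 2, 3, 5, 6}.
That is 1 component.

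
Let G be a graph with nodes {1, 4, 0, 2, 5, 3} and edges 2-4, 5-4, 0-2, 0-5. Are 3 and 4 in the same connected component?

No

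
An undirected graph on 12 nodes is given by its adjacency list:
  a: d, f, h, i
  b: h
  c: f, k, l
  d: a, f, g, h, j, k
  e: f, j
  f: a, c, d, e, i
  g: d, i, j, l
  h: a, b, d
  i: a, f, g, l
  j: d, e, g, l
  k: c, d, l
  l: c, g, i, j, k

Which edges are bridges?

The edges on the cycle c-k-d-j-l-c are not bridges since each lies on that cycle.
But removing h-b disconnects h from b — this is a bridge.

b-h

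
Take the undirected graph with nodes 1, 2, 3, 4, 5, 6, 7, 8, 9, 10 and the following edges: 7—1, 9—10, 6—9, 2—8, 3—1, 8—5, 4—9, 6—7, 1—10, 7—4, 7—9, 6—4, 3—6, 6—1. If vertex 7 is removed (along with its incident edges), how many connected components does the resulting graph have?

2

With 7 gone, the remaining components are: {2, 5, 8}; {1, 3, 4, 6, 9, 10}.
That is 2 components.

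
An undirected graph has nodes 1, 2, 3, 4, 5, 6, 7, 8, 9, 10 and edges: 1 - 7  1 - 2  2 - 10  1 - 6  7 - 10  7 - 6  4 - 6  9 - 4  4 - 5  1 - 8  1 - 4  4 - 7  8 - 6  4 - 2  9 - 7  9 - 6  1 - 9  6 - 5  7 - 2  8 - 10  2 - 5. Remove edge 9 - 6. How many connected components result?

9 and 6 are still connected via 9-1-6, so the component count stays at 2.

2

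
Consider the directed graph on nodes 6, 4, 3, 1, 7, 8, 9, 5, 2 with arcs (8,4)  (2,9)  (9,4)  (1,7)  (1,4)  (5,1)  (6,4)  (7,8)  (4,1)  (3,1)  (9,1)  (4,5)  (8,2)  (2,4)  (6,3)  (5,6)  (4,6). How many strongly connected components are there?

1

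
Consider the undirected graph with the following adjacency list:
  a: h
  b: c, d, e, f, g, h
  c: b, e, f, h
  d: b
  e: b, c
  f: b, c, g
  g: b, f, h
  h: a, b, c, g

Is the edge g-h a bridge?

No

After removing g-h, the path g-b-h still connects them, so the edge is not a bridge.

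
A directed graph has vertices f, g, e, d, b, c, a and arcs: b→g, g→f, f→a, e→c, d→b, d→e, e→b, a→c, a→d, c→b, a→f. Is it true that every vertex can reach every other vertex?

From b we can reach every vertex (a, b, c, d, e, f, g), and every vertex can reach b (a, b, c, d, e, f, g). So the whole graph is one strongly connected component.

Yes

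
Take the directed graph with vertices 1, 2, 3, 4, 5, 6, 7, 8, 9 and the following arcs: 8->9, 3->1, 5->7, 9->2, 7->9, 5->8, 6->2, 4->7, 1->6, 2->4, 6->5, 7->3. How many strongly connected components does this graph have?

1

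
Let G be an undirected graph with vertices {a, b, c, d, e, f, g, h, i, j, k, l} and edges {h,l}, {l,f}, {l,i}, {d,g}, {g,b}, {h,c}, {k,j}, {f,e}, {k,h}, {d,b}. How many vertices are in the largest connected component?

8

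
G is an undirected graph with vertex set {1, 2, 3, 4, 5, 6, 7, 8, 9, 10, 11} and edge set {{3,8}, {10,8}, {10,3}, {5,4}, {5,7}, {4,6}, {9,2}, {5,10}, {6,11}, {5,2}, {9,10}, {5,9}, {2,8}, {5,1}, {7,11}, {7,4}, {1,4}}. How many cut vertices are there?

1

Removing 5 increases the component count from 1 to 2, so 5 is a cut vertex.
By contrast removing 1 leaves 1 component; it is not a cut vertex. No other vertex is a cut vertex either.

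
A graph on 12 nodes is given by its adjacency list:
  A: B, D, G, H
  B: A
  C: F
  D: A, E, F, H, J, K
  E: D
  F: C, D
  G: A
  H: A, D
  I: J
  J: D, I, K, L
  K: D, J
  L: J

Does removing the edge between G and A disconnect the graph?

Removing G-A leaves no path between G and A: the component count goes from 1 to 2. So it is a bridge.

Yes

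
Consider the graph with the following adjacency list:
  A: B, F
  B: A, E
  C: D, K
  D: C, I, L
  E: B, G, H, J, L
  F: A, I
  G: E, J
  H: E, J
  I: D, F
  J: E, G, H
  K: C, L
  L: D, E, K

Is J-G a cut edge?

No

After removing J-G, the path J-E-G still connects them, so the edge is not a bridge.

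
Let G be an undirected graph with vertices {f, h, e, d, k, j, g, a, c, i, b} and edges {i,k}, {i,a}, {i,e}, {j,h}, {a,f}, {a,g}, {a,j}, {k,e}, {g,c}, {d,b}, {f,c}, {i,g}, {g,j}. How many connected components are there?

2

Starting from b we can reach b, d. That is one component of size 2.
Starting from a we can reach a, c, e, f, g, h, i, j, k. That is one component of size 9.
Total: 2 components.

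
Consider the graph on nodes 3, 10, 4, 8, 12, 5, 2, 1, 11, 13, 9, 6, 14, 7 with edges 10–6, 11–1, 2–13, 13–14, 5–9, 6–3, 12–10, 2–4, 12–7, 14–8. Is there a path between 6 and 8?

No

The component containing 6 is {3, 6, 7, 10, 12}, and 8 is not in it.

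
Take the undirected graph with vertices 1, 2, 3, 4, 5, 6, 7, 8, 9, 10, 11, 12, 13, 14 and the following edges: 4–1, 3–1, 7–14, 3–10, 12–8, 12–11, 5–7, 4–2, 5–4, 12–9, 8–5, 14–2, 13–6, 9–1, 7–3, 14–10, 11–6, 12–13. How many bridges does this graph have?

0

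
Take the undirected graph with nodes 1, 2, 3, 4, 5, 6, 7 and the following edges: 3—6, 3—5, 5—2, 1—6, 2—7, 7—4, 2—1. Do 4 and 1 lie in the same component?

Yes

From 4 we can reach 1, 2, 3, 4, 5, 6, 7, which includes 1.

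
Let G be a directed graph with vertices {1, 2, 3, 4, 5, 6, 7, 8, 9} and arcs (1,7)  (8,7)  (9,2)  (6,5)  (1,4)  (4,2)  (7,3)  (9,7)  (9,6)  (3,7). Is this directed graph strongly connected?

There is no directed path from 4 to 1, so the graph is not strongly connected.

No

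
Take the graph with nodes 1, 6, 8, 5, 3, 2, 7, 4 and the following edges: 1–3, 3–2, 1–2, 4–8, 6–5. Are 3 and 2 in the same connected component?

Yes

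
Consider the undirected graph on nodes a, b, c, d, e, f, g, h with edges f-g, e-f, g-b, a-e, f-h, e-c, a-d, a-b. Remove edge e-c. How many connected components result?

Before removal there is 1 component.
e-c is a bridge — removing it separates e's side from c's side.
After removal: 2 components.

2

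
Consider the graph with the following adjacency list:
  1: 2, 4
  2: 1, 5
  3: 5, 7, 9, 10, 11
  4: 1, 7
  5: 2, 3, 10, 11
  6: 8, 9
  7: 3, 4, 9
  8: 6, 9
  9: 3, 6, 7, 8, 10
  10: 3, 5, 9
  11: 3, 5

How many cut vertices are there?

Removing 9 increases the component count from 1 to 2, so 9 is a cut vertex.
By contrast removing 8 leaves 1 component; it is not a cut vertex. No other vertex is a cut vertex either.

1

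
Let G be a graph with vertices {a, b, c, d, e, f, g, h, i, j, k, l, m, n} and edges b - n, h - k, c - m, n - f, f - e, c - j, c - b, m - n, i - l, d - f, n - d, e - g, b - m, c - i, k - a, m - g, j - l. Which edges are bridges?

The edges on the cycle n-d-f-n are not bridges since each lies on that cycle.
But removing k - a disconnects k from a; removing h - k disconnects h from k — these are bridges.

a-k, h-k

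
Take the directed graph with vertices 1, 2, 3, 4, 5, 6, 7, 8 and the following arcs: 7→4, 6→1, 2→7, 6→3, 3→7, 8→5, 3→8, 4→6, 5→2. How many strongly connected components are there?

{2, 3, 4, 5, 6, 7, 8} are all mutually reachable — one SCC of size 7.
{1} is an SCC by itself.
That gives 2 strongly connected components.

2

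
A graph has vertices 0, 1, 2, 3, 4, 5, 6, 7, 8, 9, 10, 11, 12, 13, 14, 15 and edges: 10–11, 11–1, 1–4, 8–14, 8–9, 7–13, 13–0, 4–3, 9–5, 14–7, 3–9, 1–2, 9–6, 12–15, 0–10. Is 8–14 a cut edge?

After removing 8–14, the path 8-9-3-4-1-11-10-0-13-7-14 still connects them, so the edge is not a bridge.

No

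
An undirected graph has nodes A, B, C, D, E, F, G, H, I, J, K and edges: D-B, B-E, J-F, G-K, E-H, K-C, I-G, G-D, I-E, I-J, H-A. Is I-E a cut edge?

After removing I-E, the path I-G-D-B-E still connects them, so the edge is not a bridge.

No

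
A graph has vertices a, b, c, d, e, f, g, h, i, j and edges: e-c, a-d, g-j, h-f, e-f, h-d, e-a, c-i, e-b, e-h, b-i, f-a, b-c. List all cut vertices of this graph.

Removing e increases the component count from 2 to 3, so e is a cut vertex.
By contrast removing g leaves 2 components; it is not a cut vertex. No other vertex is a cut vertex either.

e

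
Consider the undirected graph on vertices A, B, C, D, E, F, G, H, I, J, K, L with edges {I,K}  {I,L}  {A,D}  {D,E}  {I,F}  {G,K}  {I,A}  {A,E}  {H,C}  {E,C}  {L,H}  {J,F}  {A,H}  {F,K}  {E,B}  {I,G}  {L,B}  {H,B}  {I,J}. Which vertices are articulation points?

I

Removing I increases the component count from 1 to 2, so I is a cut vertex.
By contrast removing L leaves 1 component; it is not a cut vertex. No other vertex is a cut vertex either.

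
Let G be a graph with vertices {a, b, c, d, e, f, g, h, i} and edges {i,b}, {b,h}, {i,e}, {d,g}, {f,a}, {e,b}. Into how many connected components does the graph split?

c is isolated — a component by itself.
Starting from a we can reach a, f. That is one component of size 2.
Starting from d we can reach d, g. That is one component of size 2.
Starting from b we can reach b, e, h, i. That is one component of size 4.
Total: 4 components.

4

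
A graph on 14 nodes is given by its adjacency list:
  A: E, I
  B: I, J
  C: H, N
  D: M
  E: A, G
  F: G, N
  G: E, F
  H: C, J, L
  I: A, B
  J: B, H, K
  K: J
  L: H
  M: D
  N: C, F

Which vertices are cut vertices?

H, J

Removing H increases the component count from 2 to 3, so H is a cut vertex.
Removing J increases the component count from 2 to 3, so J is a cut vertex.
By contrast removing I leaves 2 components; it is not a cut vertex. No other vertex is a cut vertex either.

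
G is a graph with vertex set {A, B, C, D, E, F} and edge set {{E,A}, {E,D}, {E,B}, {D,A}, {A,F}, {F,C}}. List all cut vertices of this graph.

Removing A increases the component count from 1 to 2, so A is a cut vertex.
Removing E increases the component count from 1 to 2, so E is a cut vertex.
Removing F increases the component count from 1 to 2, so F is a cut vertex.
By contrast removing B leaves 1 component; it is not a cut vertex. No other vertex is a cut vertex either.

A, E, F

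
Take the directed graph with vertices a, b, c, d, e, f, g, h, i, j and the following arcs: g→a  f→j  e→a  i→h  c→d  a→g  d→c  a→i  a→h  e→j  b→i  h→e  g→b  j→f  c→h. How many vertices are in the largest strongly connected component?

6

{a, b, e, g, h, i} are all mutually reachable — one SCC of size 6.
{f, j} are all mutually reachable — one SCC of size 2.
{c, d} are all mutually reachable — one SCC of size 2.
The largest has 6 vertices.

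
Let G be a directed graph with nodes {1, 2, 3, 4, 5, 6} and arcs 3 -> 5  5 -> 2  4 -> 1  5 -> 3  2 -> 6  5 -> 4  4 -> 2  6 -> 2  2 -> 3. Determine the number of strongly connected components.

2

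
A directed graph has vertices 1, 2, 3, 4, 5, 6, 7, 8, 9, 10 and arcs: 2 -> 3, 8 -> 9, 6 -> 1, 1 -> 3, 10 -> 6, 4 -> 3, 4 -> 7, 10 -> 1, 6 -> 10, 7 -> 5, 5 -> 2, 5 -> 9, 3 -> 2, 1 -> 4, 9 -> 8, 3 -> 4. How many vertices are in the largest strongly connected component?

{2, 3, 4, 5, 7} are all mutually reachable — one SCC of size 5.
{8, 9} are all mutually reachable — one SCC of size 2.
{6, 10} are all mutually reachable — one SCC of size 2.
{1} is an SCC by itself.
The largest has 5 vertices.

5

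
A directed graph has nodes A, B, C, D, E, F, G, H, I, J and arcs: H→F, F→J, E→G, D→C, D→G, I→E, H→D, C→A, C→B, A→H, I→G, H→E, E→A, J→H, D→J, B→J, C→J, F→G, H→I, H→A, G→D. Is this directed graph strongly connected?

Yes

From G we can reach every vertex (A, B, C, D, E, F, G, H, I, J), and every vertex can reach G (A, B, C, D, E, F, G, H, I, J). So the whole graph is one strongly connected component.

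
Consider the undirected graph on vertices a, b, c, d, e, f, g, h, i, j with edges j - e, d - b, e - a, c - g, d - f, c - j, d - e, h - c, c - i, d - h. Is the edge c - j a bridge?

No

After removing c - j, the path c-h-d-e-j still connects them, so the edge is not a bridge.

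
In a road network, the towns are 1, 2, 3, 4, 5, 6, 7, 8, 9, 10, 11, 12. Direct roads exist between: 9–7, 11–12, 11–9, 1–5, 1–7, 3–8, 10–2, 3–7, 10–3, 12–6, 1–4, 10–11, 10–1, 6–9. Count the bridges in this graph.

The edges on the cycle 11-12-6-9-11 are not bridges since each lies on that cycle.
But removing 8–3 disconnects 8 from 3; removing 2–10 disconnects 2 from 10; removing 5–1 disconnects 5 from 1; removing 4–1 disconnects 4 from 1 — these are bridges.
That makes 4 bridges.

4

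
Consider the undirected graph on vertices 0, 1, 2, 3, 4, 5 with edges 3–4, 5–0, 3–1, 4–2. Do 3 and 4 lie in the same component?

Yes

From 3 we can reach 1, 2, 3, 4, which includes 4.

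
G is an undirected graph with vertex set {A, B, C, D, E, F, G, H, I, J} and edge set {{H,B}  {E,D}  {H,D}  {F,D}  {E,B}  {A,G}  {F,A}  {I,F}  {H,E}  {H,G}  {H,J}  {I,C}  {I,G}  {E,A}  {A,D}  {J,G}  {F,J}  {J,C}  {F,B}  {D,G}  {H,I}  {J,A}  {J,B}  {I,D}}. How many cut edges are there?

0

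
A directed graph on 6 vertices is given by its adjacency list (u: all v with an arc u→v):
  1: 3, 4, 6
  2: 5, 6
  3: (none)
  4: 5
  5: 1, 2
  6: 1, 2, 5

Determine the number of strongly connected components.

2

{1, 2, 4, 5, 6} are all mutually reachable — one SCC of size 5.
{3} is an SCC by itself.
That gives 2 strongly connected components.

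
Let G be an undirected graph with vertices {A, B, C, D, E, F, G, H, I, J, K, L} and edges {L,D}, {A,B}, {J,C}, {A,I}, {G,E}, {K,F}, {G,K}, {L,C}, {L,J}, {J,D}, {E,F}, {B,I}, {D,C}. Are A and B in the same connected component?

Yes

From A we can reach A, B, I, which includes B.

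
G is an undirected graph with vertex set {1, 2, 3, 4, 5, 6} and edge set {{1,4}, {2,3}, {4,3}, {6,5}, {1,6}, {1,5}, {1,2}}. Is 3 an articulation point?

No

Deleting 3 leaves 1 component (was 1) (its neighbors 2, 4 remain connected to each other), so 3 is not a cut vertex.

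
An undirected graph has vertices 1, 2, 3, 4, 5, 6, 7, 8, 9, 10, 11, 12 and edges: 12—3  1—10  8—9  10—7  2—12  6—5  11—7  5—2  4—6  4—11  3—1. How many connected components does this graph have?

Starting from 8 we can reach 8, 9. That is one component of size 2.
Starting from 1 we can reach 1, 2, 3, 4, 5, 6, 7, 10, 11, 12. That is one component of size 10.
Total: 2 components.

2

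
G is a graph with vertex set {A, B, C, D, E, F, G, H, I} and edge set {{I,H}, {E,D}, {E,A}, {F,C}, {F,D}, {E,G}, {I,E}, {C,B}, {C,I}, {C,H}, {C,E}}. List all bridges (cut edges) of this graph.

The edges on the cycle C-I-E-C are not bridges since each lies on that cycle.
But removing E - G disconnects E from G; removing E - A disconnects E from A; removing B - C disconnects B from C — these are bridges.

A-E, B-C, E-G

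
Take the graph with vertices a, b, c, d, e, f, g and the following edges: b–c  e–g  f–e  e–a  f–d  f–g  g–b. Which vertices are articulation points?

Removing b increases the component count from 1 to 2, so b is a cut vertex.
Removing e increases the component count from 1 to 2, so e is a cut vertex.
Removing f increases the component count from 1 to 2, so f is a cut vertex.
Likewise g is a cut vertex.
By contrast removing d leaves 1 component; it is not a cut vertex. No other vertex is a cut vertex either.

b, e, f, g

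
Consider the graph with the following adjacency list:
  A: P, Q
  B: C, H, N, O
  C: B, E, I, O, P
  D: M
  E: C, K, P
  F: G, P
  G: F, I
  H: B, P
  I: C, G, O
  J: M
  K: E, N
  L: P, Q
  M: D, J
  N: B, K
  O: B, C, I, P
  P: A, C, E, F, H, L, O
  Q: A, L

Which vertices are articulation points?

Removing M increases the component count from 2 to 3, so M is a cut vertex.
Removing P increases the component count from 2 to 3, so P is a cut vertex.
By contrast removing H leaves 2 components; it is not a cut vertex. No other vertex is a cut vertex either.

M, P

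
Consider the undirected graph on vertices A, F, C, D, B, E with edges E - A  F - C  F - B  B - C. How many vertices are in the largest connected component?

D is isolated — a component by itself.
Starting from A we can reach A, E. That is one component of size 2.
Starting from B we can reach B, C, F. That is one component of size 3.
The largest has 3 vertices.

3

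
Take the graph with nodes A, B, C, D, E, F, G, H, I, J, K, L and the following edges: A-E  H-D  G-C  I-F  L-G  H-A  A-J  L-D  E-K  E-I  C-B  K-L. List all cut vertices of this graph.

A, C, E, G, I, L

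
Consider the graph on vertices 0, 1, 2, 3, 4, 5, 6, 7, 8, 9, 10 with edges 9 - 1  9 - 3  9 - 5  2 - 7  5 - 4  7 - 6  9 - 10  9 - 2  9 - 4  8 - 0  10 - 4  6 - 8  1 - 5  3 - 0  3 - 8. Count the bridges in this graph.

The edges on the cycle 9-10-4-9 are not bridges since each lies on that cycle.
Every edge lies on some cycle, so there are no bridges.

0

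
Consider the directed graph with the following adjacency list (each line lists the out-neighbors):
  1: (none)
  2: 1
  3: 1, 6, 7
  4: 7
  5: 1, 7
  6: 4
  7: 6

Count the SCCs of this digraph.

{4, 6, 7} are all mutually reachable — one SCC of size 3.
{3} is an SCC by itself.
{5} is an SCC by itself.
{1} is an SCC by itself.
{2} is an SCC by itself.
That gives 5 strongly connected components.

5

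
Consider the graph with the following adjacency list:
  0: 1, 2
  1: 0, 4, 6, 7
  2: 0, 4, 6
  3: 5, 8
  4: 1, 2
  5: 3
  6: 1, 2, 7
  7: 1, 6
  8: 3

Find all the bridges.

The edges on the cycle 1-7-6-2-0-1 are not bridges since each lies on that cycle.
But removing 8-3 disconnects 8 from 3; removing 5-3 disconnects 5 from 3 — these are bridges.

3-5, 3-8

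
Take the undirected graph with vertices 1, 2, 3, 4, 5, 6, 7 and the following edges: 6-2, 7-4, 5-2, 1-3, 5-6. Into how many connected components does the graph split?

Starting from 1 we can reach 1, 3. That is one component of size 2.
Starting from 4 we can reach 4, 7. That is one component of size 2.
Starting from 2 we can reach 2, 5, 6. That is one component of size 3.
Total: 3 components.

3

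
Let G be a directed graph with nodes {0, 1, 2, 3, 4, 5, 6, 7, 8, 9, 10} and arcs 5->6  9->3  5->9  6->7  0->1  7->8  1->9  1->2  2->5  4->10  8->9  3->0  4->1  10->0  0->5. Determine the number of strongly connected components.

{0, 1, 2, 3, 5, 6, 7, 8, 9} are all mutually reachable — one SCC of size 9.
{4} is an SCC by itself.
{10} is an SCC by itself.
That gives 3 strongly connected components.

3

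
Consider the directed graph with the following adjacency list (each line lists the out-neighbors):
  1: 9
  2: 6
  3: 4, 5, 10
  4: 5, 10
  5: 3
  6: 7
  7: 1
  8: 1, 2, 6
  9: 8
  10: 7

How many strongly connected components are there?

3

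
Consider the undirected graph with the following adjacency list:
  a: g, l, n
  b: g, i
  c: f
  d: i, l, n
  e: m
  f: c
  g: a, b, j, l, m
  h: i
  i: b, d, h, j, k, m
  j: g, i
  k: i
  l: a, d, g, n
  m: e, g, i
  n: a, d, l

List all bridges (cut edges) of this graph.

c-f, e-m, h-i, i-k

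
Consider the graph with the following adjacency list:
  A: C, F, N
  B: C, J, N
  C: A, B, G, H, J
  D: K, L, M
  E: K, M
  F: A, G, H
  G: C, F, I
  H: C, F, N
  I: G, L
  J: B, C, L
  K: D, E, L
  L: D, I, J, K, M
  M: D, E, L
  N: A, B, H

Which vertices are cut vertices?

L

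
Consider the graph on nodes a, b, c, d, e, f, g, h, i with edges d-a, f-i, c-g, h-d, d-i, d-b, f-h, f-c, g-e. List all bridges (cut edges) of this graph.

The edges on the cycle f-h-d-i-f are not bridges since each lies on that cycle.
But removing d-b disconnects d from b; removing e-g disconnects e from g; removing f-c disconnects f from c; removing d-a disconnects d from a — these are bridges.
In total 5 edges are bridges.

a-d, b-d, c-f, c-g, e-g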